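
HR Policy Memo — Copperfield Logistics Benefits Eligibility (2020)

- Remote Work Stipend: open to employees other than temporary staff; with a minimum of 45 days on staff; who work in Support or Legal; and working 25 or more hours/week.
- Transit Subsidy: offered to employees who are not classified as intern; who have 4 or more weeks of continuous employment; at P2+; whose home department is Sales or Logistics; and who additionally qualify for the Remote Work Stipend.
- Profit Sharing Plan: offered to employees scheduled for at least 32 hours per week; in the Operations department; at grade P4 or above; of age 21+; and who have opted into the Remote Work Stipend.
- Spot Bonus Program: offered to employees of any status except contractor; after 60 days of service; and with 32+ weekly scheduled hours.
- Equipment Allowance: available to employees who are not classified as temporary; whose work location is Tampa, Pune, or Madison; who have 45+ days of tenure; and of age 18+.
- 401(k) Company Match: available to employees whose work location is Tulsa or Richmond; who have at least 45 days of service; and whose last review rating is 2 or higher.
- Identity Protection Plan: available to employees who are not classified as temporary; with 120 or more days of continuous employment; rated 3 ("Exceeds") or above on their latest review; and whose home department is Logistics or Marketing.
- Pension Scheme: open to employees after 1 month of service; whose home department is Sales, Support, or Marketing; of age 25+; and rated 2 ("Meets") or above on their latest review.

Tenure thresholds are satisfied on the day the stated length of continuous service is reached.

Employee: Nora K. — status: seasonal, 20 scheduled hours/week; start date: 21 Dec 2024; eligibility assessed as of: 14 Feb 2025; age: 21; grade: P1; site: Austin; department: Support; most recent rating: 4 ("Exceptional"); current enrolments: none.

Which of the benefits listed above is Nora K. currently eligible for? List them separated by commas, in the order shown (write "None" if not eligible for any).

Service from 21 Dec 2024 to 14 Feb 2025: 55 days.
Remote Work Stipend — status seasonal ✓ (not excluded); service 55 days ≥ 45 days ✓; dept Support ✓; 20 hrs/wk < 25 ✗ → not eligible.
Transit Subsidy — status seasonal ✓ (not excluded); service 55 days ≥ 4 weeks (≈28 days) ✓; grade P1 < P2 ✗ → not eligible.
Profit Sharing Plan — 20 hrs/wk < 32 ✗ → not eligible.
Spot Bonus Program — status seasonal ✓ (not excluded); service 55 days < 60 days ✗ → not eligible.
Equipment Allowance — status seasonal ✓ (not excluded); site Austin ✗ (not Tampa, Pune, or Madison) → not eligible.
401(k) Company Match — site Austin ✗ (not Tulsa or Richmond) → not eligible.
Identity Protection Plan — status seasonal ✓ (not excluded); service 55 days < 120 days ✗ → not eligible.
Pension Scheme — service 55 days ≥ 1 month (≈30 days) ✓; dept Support ✓; age 21 < 25 ✗ → not eligible.

None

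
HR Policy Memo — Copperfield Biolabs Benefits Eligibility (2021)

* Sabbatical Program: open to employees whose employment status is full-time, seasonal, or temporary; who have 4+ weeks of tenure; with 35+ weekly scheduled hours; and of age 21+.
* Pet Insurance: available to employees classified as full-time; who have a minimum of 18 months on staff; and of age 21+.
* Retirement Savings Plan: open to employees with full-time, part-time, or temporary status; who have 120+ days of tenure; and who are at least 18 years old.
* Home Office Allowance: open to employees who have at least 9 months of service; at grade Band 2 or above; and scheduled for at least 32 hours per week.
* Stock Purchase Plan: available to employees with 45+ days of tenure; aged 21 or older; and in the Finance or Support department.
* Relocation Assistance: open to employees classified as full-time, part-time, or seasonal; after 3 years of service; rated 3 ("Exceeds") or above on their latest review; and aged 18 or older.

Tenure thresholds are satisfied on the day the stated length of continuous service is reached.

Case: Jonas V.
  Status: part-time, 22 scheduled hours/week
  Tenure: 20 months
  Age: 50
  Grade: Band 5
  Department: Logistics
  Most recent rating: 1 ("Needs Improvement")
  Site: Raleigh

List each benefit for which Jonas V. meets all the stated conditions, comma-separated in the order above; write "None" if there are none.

Retirement Savings Plan

Sabbatical Program — status part-time ✗ (requires full-time, seasonal, or temporary) → not eligible.
Pet Insurance — status part-time ✗ (requires full-time) → not eligible.
Retirement Savings Plan — status part-time ✓; service 20 months ≥ 120 days ✓; age 50 ≥ 18 ✓ → eligible.
Home Office Allowance — service 20 months ≥ 9 months ✓; grade Band 5 ≥ Band 2 ✓; 22 hrs/wk < 32 ✗ → not eligible.
Stock Purchase Plan — service 20 months ≥ 45 days ✓; age 50 ≥ 21 ✓; dept Logistics ✗ → not eligible.
Relocation Assistance — status part-time ✓; service 20 months < 3 years (≈1095 days) ✗ → not eligible.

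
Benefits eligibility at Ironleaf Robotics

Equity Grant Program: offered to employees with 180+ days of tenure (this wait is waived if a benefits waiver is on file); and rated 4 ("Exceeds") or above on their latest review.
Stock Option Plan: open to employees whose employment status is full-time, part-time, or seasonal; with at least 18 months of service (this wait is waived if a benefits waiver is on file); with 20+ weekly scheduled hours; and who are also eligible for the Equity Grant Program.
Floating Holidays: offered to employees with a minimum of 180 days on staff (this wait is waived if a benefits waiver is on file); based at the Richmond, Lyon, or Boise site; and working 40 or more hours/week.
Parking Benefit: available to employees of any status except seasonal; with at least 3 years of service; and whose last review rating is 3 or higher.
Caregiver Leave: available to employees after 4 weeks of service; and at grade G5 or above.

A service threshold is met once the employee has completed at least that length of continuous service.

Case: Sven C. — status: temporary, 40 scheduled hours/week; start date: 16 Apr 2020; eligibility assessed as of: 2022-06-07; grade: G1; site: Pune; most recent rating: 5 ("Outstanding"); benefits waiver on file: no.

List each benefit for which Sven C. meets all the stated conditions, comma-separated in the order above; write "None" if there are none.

Equity Grant Program

Service from 16 Apr 2020 to 2022-06-07: 782 days.
Equity Grant Program — no waiver, service 782 days ≥ 180 days ✓; rating 5 ≥ 4 ✓ → eligible.
Stock Option Plan — status temporary ✗ (requires full-time, part-time, or seasonal) → not eligible.
Floating Holidays — no waiver, service 782 days ≥ 180 days ✓; site Pune ✗ (not Richmond, Lyon, or Boise) → not eligible.
Parking Benefit — status temporary ✓ (not excluded); service 782 days < 3 years (≈1095 days) ✗ → not eligible.
Caregiver Leave — service 782 days ≥ 4 weeks (≈28 days) ✓; grade G1 < G5 ✗ → not eligible.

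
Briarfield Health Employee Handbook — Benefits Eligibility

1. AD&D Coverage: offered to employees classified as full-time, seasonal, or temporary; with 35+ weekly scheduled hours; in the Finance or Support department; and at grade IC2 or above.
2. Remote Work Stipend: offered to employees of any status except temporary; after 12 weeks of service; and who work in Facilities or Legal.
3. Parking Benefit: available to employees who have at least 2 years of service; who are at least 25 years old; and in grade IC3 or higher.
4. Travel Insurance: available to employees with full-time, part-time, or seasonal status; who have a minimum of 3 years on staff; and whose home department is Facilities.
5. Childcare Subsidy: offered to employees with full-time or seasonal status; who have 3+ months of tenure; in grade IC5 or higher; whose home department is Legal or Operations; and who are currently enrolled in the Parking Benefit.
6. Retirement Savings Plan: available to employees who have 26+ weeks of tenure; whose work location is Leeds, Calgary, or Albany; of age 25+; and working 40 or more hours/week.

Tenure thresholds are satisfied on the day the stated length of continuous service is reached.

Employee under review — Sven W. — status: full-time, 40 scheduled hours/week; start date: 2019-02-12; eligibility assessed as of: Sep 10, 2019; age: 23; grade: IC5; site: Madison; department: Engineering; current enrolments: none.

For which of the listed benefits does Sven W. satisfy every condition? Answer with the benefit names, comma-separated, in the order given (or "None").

None

Service from 2019-02-12 to Sep 10, 2019: 210 days.
AD&D Coverage — status full-time ✓; 40 hrs/wk ≥ 35 ✓; dept Engineering ✗ → not eligible.
Remote Work Stipend — status full-time ✓ (not excluded); service 210 days ≥ 12 weeks (≈84 days) ✓; dept Engineering ✗ → not eligible.
Parking Benefit — service 210 days < 2 years (≈730 days) ✗ → not eligible.
Travel Insurance — status full-time ✓; service 210 days < 3 years (≈1095 days) ✗ → not eligible.
Childcare Subsidy — status full-time ✓; service 210 days ≥ 3 months (≈90 days) ✓; grade IC5 ≥ IC5 ✓; dept Engineering ✗ → not eligible.
Retirement Savings Plan — service 210 days ≥ 26 weeks (≈182 days) ✓; site Madison ✗ (not Leeds, Calgary, or Albany) → not eligible.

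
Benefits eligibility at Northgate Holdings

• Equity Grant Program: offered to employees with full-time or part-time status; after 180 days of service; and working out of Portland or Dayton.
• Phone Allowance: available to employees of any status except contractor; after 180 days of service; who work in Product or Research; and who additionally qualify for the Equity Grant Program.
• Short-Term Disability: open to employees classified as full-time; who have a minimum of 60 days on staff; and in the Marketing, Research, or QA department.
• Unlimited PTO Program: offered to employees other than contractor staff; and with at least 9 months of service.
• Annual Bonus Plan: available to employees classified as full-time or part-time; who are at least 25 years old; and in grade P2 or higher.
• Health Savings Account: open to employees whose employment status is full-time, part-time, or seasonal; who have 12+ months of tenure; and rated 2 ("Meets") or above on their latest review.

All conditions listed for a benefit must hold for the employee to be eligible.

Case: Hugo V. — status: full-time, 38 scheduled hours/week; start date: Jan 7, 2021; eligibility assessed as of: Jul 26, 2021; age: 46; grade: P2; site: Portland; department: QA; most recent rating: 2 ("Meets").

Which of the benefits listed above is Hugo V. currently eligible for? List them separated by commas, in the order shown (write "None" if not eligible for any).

Service from Jan 7, 2021 to Jul 26, 2021: 200 days.
Equity Grant Program — status full-time ✓; service 200 days ≥ 180 days ✓; site Portland ✓ → eligible.
Phone Allowance — status full-time ✓ (not excluded); service 200 days ≥ 180 days ✓; dept QA ✗ → not eligible.
Short-Term Disability — status full-time ✓; service 200 days ≥ 60 days ✓; dept QA ✓ → eligible.
Unlimited PTO Program — status full-time ✓ (not excluded); service 200 days < 9 months (≈270 days) ✗ → not eligible.
Annual Bonus Plan — status full-time ✓; age 46 ≥ 25 ✓; grade P2 ≥ P2 ✓ → eligible.
Health Savings Account — status full-time ✓; service 200 days < 12 months (≈360 days) ✗ → not eligible.

Equity Grant Program, Short-Term Disability, Annual Bonus Plan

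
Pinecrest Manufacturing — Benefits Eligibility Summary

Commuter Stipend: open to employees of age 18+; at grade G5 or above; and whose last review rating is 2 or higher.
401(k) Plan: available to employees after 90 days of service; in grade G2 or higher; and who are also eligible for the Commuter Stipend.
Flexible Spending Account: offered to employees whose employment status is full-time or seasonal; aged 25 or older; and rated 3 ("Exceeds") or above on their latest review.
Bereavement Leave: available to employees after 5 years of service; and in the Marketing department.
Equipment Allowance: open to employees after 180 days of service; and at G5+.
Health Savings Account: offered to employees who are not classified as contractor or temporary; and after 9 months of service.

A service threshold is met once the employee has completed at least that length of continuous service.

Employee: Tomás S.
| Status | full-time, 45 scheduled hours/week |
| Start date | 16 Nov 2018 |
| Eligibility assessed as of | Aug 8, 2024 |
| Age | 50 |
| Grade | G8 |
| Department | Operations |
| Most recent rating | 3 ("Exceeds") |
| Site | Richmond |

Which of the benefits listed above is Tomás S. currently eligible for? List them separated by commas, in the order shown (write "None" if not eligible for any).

Service from 16 Nov 2018 to Aug 8, 2024: 2092 days.
Commuter Stipend — age 50 ≥ 18 ✓; grade G8 ≥ G5 ✓; rating 3 ≥ 2 ✓ → eligible.
401(k) Plan — service 2092 days ≥ 90 days ✓; grade G8 ≥ G2 ✓; eligible for Commuter Stipend ✓ → eligible.
Flexible Spending Account — status full-time ✓; age 50 ≥ 25 ✓; rating 3 ≥ 3 ✓ → eligible.
Bereavement Leave — service 2092 days ≥ 5 years (≈1825 days) ✓; dept Operations ✗ → not eligible.
Equipment Allowance — service 2092 days ≥ 180 days ✓; grade G8 ≥ G5 ✓ → eligible.
Health Savings Account — status full-time ✓ (not excluded); service 2092 days ≥ 9 months (≈270 days) ✓ → eligible.

Commuter Stipend, 401(k) Plan, Flexible Spending Account, Equipment Allowance, Health Savings Account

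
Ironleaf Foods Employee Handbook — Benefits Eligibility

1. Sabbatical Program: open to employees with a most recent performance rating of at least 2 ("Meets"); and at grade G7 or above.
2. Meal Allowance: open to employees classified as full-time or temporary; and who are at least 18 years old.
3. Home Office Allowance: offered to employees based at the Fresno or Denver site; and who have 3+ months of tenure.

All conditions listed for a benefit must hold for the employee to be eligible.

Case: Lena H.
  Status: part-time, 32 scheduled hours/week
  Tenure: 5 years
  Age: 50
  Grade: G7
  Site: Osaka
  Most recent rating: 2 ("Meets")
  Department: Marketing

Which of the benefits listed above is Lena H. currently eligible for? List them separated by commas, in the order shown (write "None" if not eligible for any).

Sabbatical Program

Sabbatical Program — rating 2 ≥ 2 ✓; grade G7 ≥ G7 ✓ → eligible.
Meal Allowance — status part-time ✗ (requires full-time or temporary) → not eligible.
Home Office Allowance — site Osaka ✗ (not Fresno or Denver) → not eligible.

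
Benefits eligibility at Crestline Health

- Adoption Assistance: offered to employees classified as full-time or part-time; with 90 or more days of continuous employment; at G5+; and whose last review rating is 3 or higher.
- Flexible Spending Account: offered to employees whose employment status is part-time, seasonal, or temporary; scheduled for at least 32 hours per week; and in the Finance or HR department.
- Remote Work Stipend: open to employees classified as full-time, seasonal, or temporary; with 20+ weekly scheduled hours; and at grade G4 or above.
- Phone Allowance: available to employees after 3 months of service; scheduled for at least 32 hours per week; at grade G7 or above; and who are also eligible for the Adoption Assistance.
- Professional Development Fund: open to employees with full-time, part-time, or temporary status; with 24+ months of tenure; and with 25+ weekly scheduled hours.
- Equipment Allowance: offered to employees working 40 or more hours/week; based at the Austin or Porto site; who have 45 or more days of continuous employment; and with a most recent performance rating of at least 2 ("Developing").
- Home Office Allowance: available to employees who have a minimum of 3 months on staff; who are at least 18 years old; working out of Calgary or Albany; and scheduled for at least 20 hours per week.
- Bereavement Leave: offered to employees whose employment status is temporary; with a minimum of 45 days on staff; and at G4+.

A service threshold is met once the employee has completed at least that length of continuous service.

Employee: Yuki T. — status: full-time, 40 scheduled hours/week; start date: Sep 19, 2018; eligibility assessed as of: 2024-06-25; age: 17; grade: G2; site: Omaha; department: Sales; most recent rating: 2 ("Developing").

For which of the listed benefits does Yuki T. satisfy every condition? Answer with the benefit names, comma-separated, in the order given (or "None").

Professional Development Fund

Service from Sep 19, 2018 to 2024-06-25: 2106 days.
Adoption Assistance — status full-time ✓; service 2106 days ≥ 90 days ✓; grade G2 < G5 ✗ → not eligible.
Flexible Spending Account — status full-time ✗ (requires part-time, seasonal, or temporary) → not eligible.
Remote Work Stipend — status full-time ✓; 40 hrs/wk ≥ 20 ✓; grade G2 < G4 ✗ → not eligible.
Phone Allowance — service 2106 days ≥ 3 months (≈90 days) ✓; 40 hrs/wk ≥ 32 ✓; grade G2 < G7 ✗ → not eligible.
Professional Development Fund — status full-time ✓; service 2106 days ≥ 24 months (≈720 days) ✓; 40 hrs/wk ≥ 25 ✓ → eligible.
Equipment Allowance — 40 hrs/wk ≥ 40 ✓; site Omaha ✗ (not Austin or Porto) → not eligible.
Home Office Allowance — service 2106 days ≥ 3 months (≈90 days) ✓; age 17 < 18 ✗ → not eligible.
Bereavement Leave — status full-time ✗ (requires temporary) → not eligible.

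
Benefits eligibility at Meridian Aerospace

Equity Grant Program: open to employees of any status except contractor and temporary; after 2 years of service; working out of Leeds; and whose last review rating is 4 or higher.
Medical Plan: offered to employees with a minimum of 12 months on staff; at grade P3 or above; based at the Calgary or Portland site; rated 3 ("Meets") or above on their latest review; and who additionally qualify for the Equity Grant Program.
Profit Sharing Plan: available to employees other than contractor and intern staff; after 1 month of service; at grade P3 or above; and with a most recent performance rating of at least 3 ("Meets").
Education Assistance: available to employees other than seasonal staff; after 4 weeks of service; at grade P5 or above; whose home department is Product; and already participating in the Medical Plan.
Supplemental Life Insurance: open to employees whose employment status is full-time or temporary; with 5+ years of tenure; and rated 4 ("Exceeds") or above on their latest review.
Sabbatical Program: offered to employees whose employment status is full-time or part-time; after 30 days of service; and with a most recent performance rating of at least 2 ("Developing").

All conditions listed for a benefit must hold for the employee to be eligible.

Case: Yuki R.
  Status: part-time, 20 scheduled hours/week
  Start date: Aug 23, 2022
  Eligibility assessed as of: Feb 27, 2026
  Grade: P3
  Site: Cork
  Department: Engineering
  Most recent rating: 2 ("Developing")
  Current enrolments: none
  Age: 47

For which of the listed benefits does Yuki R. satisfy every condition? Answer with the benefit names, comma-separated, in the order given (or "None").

Sabbatical Program

Service from Aug 23, 2022 to Feb 27, 2026: 1284 days.
Equity Grant Program — status part-time ✓ (not excluded); service 1284 days ≥ 2 years (≈730 days) ✓; site Cork ✗ (not Leeds) → not eligible.
Medical Plan — service 1284 days ≥ 12 months (≈360 days) ✓; grade P3 ≥ P3 ✓; site Cork ✗ (not Calgary or Portland) → not eligible.
Profit Sharing Plan — status part-time ✓ (not excluded); service 1284 days ≥ 1 month (≈30 days) ✓; grade P3 ≥ P3 ✓; rating 2 < 3 ✗ → not eligible.
Education Assistance — status part-time ✓ (not excluded); service 1284 days ≥ 4 weeks (≈28 days) ✓; grade P3 < P5 ✗ → not eligible.
Supplemental Life Insurance — status part-time ✗ (requires full-time or temporary) → not eligible.
Sabbatical Program — status part-time ✓; service 1284 days ≥ 30 days ✓; rating 2 ≥ 2 ✓ → eligible.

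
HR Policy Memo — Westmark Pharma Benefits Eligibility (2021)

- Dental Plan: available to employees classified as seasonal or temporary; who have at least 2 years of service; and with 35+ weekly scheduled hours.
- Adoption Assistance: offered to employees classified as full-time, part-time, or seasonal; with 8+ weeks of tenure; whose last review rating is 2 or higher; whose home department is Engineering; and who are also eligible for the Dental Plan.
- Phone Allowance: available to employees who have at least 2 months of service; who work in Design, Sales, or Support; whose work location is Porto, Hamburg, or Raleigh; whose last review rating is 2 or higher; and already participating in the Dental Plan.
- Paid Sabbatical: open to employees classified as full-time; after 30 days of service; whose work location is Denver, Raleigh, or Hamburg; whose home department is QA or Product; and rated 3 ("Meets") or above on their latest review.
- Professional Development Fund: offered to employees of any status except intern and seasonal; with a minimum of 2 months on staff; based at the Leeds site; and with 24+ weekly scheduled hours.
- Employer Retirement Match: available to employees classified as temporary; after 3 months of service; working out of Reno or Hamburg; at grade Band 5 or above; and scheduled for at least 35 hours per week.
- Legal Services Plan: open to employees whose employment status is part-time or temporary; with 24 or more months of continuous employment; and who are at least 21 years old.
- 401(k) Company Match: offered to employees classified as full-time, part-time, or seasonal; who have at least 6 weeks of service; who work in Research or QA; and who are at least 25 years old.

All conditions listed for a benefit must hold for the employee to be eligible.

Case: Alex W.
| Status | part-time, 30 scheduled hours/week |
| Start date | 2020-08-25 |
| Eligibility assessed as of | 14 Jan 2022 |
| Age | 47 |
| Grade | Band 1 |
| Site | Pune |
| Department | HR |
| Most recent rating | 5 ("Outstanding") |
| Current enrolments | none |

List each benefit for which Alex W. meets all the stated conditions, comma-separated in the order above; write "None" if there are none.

Service from 2020-08-25 to 14 Jan 2022: 507 days.
Dental Plan — status part-time ✗ (requires seasonal or temporary) → not eligible.
Adoption Assistance — status part-time ✓; service 507 days ≥ 8 weeks (≈56 days) ✓; rating 5 ≥ 2 ✓; dept HR ✗ → not eligible.
Phone Allowance — service 507 days ≥ 2 months (≈60 days) ✓; dept HR ✗ → not eligible.
Paid Sabbatical — status part-time ✗ (requires full-time) → not eligible.
Professional Development Fund — status part-time ✓ (not excluded); service 507 days ≥ 2 months (≈60 days) ✓; site Pune ✗ (not Leeds) → not eligible.
Employer Retirement Match — status part-time ✗ (requires temporary) → not eligible.
Legal Services Plan — status part-time ✓; service 507 days < 24 months (≈720 days) ✗ → not eligible.
401(k) Company Match — status part-time ✓; service 507 days ≥ 6 weeks (≈42 days) ✓; dept HR ✗ → not eligible.

None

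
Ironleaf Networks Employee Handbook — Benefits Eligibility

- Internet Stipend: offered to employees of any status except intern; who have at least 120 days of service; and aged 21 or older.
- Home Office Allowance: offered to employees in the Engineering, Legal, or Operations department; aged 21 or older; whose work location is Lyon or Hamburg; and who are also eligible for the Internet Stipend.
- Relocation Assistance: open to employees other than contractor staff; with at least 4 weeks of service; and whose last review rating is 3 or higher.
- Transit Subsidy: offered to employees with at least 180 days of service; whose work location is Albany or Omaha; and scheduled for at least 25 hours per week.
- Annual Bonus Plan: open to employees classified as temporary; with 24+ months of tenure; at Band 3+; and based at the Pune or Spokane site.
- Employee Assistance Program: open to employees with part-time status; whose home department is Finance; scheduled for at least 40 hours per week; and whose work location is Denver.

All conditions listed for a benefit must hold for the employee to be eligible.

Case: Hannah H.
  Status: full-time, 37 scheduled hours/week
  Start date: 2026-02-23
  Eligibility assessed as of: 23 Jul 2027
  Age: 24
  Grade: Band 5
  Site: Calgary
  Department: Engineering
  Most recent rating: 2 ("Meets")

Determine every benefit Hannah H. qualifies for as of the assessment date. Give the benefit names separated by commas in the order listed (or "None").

Service from 2026-02-23 to 23 Jul 2027: 515 days.
Internet Stipend — status full-time ✓ (not excluded); service 515 days ≥ 120 days ✓; age 24 ≥ 21 ✓ → eligible.
Home Office Allowance — dept Engineering ✓; age 24 ≥ 21 ✓; site Calgary ✗ (not Lyon or Hamburg) → not eligible.
Relocation Assistance — status full-time ✓ (not excluded); service 515 days ≥ 4 weeks (≈28 days) ✓; rating 2 < 3 ✗ → not eligible.
Transit Subsidy — service 515 days ≥ 180 days ✓; site Calgary ✗ (not Albany or Omaha) → not eligible.
Annual Bonus Plan — status full-time ✗ (requires temporary) → not eligible.
Employee Assistance Program — status full-time ✗ (requires part-time) → not eligible.

Internet Stipend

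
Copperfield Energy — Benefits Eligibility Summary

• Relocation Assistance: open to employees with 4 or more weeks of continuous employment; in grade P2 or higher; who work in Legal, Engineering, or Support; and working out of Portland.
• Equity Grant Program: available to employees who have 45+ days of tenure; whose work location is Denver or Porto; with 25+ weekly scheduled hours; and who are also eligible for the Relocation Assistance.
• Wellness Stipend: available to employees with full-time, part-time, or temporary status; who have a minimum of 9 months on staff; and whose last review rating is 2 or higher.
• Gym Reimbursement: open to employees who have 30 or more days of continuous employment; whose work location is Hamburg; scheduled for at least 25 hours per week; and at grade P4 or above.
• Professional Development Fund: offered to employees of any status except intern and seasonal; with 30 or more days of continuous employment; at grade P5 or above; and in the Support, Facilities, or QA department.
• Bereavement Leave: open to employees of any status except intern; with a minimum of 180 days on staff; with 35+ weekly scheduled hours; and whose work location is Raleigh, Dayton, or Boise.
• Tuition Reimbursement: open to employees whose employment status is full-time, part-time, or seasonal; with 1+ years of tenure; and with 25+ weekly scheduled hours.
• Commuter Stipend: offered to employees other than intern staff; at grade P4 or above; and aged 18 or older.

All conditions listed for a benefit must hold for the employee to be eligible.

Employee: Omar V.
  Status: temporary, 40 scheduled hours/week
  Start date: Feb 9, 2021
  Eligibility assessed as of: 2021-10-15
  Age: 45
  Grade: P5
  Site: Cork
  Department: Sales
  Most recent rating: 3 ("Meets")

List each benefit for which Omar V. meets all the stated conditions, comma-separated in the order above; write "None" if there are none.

Commuter Stipend

Service from Feb 9, 2021 to 2021-10-15: 248 days.
Relocation Assistance — service 248 days ≥ 4 weeks (≈28 days) ✓; grade P5 ≥ P2 ✓; dept Sales ✗ → not eligible.
Equity Grant Program — service 248 days ≥ 45 days ✓; site Cork ✗ (not Denver or Porto) → not eligible.
Wellness Stipend — status temporary ✓; service 248 days < 9 months (≈270 days) ✗ → not eligible.
Gym Reimbursement — service 248 days ≥ 30 days ✓; site Cork ✗ (not Hamburg) → not eligible.
Professional Development Fund — status temporary ✓ (not excluded); service 248 days ≥ 30 days ✓; grade P5 ≥ P5 ✓; dept Sales ✗ → not eligible.
Bereavement Leave — status temporary ✓ (not excluded); service 248 days ≥ 180 days ✓; 40 hrs/wk ≥ 35 ✓; site Cork ✗ (not Raleigh, Dayton, or Boise) → not eligible.
Tuition Reimbursement — status temporary ✗ (requires full-time, part-time, or seasonal) → not eligible.
Commuter Stipend — status temporary ✓ (not excluded); grade P5 ≥ P4 ✓; age 45 ≥ 18 ✓ → eligible.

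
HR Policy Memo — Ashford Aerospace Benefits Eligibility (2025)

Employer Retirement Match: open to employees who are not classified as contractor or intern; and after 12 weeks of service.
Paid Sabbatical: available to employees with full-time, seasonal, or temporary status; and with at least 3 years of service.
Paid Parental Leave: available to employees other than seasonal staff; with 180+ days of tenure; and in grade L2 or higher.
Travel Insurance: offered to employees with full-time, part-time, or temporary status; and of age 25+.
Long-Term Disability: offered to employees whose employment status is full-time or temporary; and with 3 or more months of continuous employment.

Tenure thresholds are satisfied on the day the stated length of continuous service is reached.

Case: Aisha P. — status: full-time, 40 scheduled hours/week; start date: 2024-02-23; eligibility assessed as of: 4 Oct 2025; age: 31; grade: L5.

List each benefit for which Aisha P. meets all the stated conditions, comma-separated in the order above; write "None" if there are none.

Service from 2024-02-23 to 4 Oct 2025: 589 days.
Employer Retirement Match — status full-time ✓ (not excluded); service 589 days ≥ 12 weeks (≈84 days) ✓ → eligible.
Paid Sabbatical — status full-time ✓; service 589 days < 3 years (≈1095 days) ✗ → not eligible.
Paid Parental Leave — status full-time ✓ (not excluded); service 589 days ≥ 180 days ✓; grade L5 ≥ L2 ✓ → eligible.
Travel Insurance — status full-time ✓; age 31 ≥ 25 ✓ → eligible.
Long-Term Disability — status full-time ✓; service 589 days ≥ 3 months (≈90 days) ✓ → eligible.

Employer Retirement Match, Paid Parental Leave, Travel Insurance, Long-Term Disability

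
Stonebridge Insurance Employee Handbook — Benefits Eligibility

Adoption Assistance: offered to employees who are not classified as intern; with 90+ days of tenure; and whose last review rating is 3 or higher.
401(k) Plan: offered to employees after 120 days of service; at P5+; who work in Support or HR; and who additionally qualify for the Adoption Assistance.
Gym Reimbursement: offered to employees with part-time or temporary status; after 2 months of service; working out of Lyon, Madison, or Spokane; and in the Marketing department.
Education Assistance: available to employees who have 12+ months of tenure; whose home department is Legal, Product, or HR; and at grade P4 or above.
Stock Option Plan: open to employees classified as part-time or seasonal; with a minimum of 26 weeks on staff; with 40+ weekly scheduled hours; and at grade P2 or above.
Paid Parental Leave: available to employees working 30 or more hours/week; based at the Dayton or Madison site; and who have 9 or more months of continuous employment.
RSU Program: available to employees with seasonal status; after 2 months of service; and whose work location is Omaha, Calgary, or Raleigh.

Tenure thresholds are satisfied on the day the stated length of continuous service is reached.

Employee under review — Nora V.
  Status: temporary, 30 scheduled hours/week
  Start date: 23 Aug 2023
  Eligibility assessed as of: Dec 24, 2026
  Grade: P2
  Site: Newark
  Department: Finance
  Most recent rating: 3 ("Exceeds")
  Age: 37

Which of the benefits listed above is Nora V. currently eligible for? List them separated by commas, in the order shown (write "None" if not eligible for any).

Adoption Assistance

Service from 23 Aug 2023 to Dec 24, 2026: 1219 days.
Adoption Assistance — status temporary ✓ (not excluded); service 1219 days ≥ 90 days ✓; rating 3 ≥ 3 ✓ → eligible.
401(k) Plan — service 1219 days ≥ 120 days ✓; grade P2 < P5 ✗ → not eligible.
Gym Reimbursement — status temporary ✓; service 1219 days ≥ 2 months (≈60 days) ✓; site Newark ✗ (not Lyon, Madison, or Spokane) → not eligible.
Education Assistance — service 1219 days ≥ 12 months (≈360 days) ✓; dept Finance ✗ → not eligible.
Stock Option Plan — status temporary ✗ (requires part-time or seasonal) → not eligible.
Paid Parental Leave — 30 hrs/wk ≥ 30 ✓; site Newark ✗ (not Dayton or Madison) → not eligible.
RSU Program — status temporary ✗ (requires seasonal) → not eligible.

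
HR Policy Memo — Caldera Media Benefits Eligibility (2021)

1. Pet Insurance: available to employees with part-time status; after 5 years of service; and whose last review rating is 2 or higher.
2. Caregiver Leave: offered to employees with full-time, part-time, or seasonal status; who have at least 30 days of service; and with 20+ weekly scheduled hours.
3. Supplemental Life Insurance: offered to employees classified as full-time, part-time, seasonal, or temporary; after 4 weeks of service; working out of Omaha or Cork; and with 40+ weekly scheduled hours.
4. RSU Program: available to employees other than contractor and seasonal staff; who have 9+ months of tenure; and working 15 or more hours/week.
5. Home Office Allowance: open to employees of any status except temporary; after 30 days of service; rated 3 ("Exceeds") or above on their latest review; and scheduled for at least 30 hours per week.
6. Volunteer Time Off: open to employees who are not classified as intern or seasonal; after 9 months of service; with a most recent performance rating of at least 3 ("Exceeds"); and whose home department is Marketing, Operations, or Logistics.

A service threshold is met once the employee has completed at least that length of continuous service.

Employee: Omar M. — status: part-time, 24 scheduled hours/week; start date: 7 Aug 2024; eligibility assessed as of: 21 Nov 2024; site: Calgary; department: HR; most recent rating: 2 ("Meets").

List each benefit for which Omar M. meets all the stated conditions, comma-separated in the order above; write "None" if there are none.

Caregiver Leave

Service from 7 Aug 2024 to 21 Nov 2024: 106 days.
Pet Insurance — status part-time ✓; service 106 days < 5 years (≈1825 days) ✗ → not eligible.
Caregiver Leave — status part-time ✓; service 106 days ≥ 30 days ✓; 24 hrs/wk ≥ 20 ✓ → eligible.
Supplemental Life Insurance — status part-time ✓; service 106 days ≥ 4 weeks (≈28 days) ✓; site Calgary ✗ (not Omaha or Cork) → not eligible.
RSU Program — status part-time ✓ (not excluded); service 106 days < 9 months (≈270 days) ✗ → not eligible.
Home Office Allowance — status part-time ✓ (not excluded); service 106 days ≥ 30 days ✓; rating 2 < 3 ✗ → not eligible.
Volunteer Time Off — status part-time ✓ (not excluded); service 106 days < 9 months (≈270 days) ✗ → not eligible.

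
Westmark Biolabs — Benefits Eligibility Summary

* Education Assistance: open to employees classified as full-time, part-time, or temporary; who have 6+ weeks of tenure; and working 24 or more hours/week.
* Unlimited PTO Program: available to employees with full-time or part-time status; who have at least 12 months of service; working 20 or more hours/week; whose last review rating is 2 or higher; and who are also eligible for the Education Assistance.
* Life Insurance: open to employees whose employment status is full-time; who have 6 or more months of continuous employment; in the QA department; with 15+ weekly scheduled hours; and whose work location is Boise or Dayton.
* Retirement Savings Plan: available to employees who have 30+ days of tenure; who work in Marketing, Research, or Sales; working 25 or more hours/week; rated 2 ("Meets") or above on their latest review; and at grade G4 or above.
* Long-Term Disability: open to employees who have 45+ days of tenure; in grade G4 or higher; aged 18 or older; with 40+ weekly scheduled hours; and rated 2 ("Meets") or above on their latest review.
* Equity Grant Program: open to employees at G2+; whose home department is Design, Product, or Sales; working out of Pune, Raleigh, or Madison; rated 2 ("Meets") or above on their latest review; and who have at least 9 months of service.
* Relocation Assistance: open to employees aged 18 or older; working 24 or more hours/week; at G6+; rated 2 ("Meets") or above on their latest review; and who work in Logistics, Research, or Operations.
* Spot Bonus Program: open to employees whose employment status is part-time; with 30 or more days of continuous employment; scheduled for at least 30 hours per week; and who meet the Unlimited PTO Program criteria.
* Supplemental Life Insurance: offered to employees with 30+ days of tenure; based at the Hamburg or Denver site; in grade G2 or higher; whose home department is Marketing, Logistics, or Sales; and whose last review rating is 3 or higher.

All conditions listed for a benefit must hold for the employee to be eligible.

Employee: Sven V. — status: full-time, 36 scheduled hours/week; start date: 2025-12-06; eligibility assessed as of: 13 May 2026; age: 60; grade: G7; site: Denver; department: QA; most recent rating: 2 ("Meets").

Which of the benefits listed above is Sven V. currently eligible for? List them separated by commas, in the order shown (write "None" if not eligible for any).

Education Assistance

Service from 2025-12-06 to 13 May 2026: 158 days.
Education Assistance — status full-time ✓; service 158 days ≥ 6 weeks (≈42 days) ✓; 36 hrs/wk ≥ 24 ✓ → eligible.
Unlimited PTO Program — status full-time ✓; service 158 days < 12 months (≈360 days) ✗ → not eligible.
Life Insurance — status full-time ✓; service 158 days < 6 months (≈180 days) ✗ → not eligible.
Retirement Savings Plan — service 158 days ≥ 30 days ✓; dept QA ✗ → not eligible.
Long-Term Disability — service 158 days ≥ 45 days ✓; grade G7 ≥ G4 ✓; age 60 ≥ 18 ✓; 36 hrs/wk < 40 ✗ → not eligible.
Equity Grant Program — grade G7 ≥ G2 ✓; dept QA ✗ → not eligible.
Relocation Assistance — age 60 ≥ 18 ✓; 36 hrs/wk ≥ 24 ✓; grade G7 ≥ G6 ✓; rating 2 ≥ 2 ✓; dept QA ✗ → not eligible.
Spot Bonus Program — status full-time ✗ (requires part-time) → not eligible.
Supplemental Life Insurance — service 158 days ≥ 30 days ✓; site Denver ✓; grade G7 ≥ G2 ✓; dept QA ✗ → not eligible.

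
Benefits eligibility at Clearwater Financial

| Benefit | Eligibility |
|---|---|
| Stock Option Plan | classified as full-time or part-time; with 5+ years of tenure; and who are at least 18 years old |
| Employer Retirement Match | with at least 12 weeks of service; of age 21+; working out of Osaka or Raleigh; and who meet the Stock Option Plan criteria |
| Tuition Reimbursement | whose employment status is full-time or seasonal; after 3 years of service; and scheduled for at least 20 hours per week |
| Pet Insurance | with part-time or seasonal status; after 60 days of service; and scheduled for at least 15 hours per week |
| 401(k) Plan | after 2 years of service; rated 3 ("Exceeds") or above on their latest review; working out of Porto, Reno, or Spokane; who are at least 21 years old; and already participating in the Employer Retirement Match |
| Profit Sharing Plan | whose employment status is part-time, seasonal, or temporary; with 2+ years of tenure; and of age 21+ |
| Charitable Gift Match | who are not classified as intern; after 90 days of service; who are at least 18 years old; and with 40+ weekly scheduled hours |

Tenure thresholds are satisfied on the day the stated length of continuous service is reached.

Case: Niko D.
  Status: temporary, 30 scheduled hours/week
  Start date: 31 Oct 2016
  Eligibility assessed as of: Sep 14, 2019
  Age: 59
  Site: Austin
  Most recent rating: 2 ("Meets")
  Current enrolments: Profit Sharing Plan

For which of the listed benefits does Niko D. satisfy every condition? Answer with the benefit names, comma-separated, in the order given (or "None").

Service from 31 Oct 2016 to Sep 14, 2019: 1048 days.
Stock Option Plan — status temporary ✗ (requires full-time or part-time) → not eligible.
Employer Retirement Match — service 1048 days ≥ 12 weeks (≈84 days) ✓; age 59 ≥ 21 ✓; site Austin ✗ (not Osaka or Raleigh) → not eligible.
Tuition Reimbursement — status temporary ✗ (requires full-time or seasonal) → not eligible.
Pet Insurance — status temporary ✗ (requires part-time or seasonal) → not eligible.
401(k) Plan — service 1048 days ≥ 2 years (≈730 days) ✓; rating 2 < 3 ✗ → not eligible.
Profit Sharing Plan — status temporary ✓; service 1048 days ≥ 2 years (≈730 days) ✓; age 59 ≥ 21 ✓ → eligible.
Charitable Gift Match — status temporary ✓ (not excluded); service 1048 days ≥ 90 days ✓; age 59 ≥ 18 ✓; 30 hrs/wk < 40 ✗ → not eligible.

Profit Sharing Plan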